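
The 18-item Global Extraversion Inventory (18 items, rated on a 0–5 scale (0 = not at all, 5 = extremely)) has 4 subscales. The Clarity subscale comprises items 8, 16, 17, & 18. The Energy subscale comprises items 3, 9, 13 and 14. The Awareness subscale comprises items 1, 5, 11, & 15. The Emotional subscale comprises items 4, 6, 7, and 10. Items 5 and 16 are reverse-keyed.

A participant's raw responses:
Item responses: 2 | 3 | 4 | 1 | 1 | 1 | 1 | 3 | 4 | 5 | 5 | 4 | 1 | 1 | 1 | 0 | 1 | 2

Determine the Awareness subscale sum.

12

Awareness items: 1, 5, 11, 15.
Of these, item 5 is reverse-keyed; reverse-coded value = 5 − response.
  item 1: 2
  item 5: 5 − 1 = 4
  item 11: 5
  item 15: 1
Sum = 2 + 4 + 5 + 1 = 12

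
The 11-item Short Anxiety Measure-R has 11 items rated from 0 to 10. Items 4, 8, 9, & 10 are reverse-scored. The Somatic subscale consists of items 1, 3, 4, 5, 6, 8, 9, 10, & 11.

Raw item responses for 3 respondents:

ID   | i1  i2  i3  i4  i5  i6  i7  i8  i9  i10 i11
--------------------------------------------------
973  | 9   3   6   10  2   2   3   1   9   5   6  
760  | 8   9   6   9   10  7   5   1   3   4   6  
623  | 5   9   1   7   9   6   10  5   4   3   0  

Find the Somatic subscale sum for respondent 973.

Respondent 973 raw: 9, 3, 6, 10, 2, 2, 3, 1, 9, 5, 6.
Somatic items: 1, 3, 4, 5, 6, 8, 9, 10, 11.
Reverse-coded (on a 0–10 scale, reversed = 10 − raw):
  item 1: 9
  item 3: 6
  item 4: 10 − 10 = 0
  item 5: 2
  item 6: 2
  item 8: 10 − 1 = 9
  item 9: 10 − 9 = 1
  item 10: 10 − 5 = 5
  item 11: 6
Sum = 9 + 6 + 0 + 2 + 2 + 9 + 1 + 5 + 6 = 40

40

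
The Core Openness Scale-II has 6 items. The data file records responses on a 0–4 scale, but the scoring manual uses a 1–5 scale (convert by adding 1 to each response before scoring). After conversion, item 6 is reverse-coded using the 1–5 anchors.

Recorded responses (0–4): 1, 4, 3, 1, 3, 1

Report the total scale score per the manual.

21

Convert to 1–5: 2, 5, 4, 2, 4, 2
Reverse-coded (on a 1–5 scale, reversed = 6 − raw):
  item 6: 6 − 2 = 4
Scored: 2, 5, 4, 2, 4, 4
Total = 21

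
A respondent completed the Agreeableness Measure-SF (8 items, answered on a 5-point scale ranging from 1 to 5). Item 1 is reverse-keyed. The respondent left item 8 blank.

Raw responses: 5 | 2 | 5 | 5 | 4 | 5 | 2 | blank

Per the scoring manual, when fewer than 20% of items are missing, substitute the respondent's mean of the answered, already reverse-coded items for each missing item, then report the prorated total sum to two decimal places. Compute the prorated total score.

27.43

Reverse-coded (on a 1–5 scale, reversed = 6 − raw):
  item 1: 6 − 5 = 1
Completed scored items (7 of 8): 1, 2, 5, 5, 4, 5, 2; sum = 24.
Person mean = 24 / 7 ≈ 3.4286
Prorated total = (24 / 7) × 8 = 27.43 (to 2 dp)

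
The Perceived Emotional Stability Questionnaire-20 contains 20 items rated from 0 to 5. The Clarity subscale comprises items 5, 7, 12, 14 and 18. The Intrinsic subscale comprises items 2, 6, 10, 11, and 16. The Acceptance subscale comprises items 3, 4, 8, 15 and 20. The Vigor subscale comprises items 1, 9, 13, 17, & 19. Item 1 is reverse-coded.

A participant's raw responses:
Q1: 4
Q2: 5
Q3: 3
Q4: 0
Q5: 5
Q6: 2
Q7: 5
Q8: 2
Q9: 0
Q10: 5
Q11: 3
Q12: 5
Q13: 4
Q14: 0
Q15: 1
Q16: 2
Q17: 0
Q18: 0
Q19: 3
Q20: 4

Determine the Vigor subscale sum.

Vigor items: 1, 9, 13, 17, 19.
Of these, item 1 is reverse-coded; reverse-coded value = 5 − response.
  item 1: 5 − 4 = 1
  item 9: 0
  item 13: 4
  item 17: 0
  item 19: 3
Sum = 1 + 0 + 4 + 0 + 3 = 8

8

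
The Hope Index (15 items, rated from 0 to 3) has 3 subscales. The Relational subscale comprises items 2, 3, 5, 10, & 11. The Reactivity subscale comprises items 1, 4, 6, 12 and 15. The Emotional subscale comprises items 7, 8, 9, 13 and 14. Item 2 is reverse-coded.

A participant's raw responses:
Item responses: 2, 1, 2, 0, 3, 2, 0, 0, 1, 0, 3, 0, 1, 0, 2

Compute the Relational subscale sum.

Relational items: 2, 3, 5, 10, 11.
Of these, item 2 is reverse-coded; reverse-coded value = 3 − response.
  item 2: 3 − 1 = 2
  item 3: 2
  item 5: 3
  item 10: 0
  item 11: 3
Sum = 2 + 2 + 3 + 0 + 3 = 10

10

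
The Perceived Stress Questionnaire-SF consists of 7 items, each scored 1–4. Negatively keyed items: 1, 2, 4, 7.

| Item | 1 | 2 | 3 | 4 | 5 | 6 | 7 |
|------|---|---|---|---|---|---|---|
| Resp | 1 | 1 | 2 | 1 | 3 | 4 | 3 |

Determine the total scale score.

23

Reversing items 1, 2, 4 and 7 with 5 − raw:
Total = (5−1) + (5−1) + 2 + (5−1) + 3 + 4 + (5−3)
      = 4 + 4 + 2 + 4 + 3 + 4 + 2 = 23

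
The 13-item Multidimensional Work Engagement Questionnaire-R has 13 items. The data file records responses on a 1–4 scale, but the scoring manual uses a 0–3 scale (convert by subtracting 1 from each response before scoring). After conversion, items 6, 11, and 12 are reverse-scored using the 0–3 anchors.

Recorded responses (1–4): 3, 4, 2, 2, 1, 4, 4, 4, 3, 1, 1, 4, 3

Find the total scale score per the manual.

20

Convert to 0–3: 2, 3, 1, 1, 0, 3, 3, 3, 2, 0, 0, 3, 2
Reverse-coded (on a 0–3 scale, reversed = 3 − raw):
  item 6: 3 − 3 = 0
  item 11: 3 − 0 = 3
  item 12: 3 − 3 = 0
Scored: 2, 3, 1, 1, 0, 0, 3, 3, 2, 0, 3, 0, 2
Total = 20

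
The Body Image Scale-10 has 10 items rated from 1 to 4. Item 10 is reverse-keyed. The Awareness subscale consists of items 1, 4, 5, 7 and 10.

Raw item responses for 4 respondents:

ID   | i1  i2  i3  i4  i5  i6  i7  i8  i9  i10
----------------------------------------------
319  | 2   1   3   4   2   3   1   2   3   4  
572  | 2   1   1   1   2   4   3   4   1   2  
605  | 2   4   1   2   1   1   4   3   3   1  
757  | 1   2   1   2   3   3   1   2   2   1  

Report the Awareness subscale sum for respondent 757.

11

Respondent 757 raw: 1, 2, 1, 2, 3, 3, 1, 2, 2, 1.
Awareness items: 1, 4, 5, 7, 10.
Reverse-coded (on a 1–4 scale, reversed = 5 − raw):
  item 1: 1
  item 4: 2
  item 5: 3
  item 7: 1
  item 10: 5 − 1 = 4
Sum = 1 + 2 + 3 + 1 + 4 = 11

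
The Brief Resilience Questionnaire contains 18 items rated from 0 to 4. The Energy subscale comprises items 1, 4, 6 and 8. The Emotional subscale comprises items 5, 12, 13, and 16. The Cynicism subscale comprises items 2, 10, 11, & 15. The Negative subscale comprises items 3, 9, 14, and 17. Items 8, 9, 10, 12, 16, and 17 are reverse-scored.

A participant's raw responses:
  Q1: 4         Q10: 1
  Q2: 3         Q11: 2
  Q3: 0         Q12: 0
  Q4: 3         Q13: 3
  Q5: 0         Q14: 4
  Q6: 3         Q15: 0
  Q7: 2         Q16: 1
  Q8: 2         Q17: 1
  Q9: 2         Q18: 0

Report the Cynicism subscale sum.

Cynicism items: 2, 10, 11, 15.
Of these, item 10 is reverse-scored; reverse-coded value = 4 − response.
  item 2: 3
  item 10: 4 − 1 = 3
  item 11: 2
  item 15: 0
Sum = 3 + 3 + 2 + 0 = 8

8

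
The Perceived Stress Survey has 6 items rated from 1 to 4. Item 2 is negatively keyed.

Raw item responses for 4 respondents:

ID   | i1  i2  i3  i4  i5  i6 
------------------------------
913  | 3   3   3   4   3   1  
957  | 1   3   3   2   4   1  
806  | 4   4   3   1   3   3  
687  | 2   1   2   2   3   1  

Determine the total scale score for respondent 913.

Respondent 913 raw: 3, 3, 3, 4, 3, 1.
Reverse-coded (reverse-coded value = 5 − response):
  item 1: 3
  item 2: 5 − 3 = 2
  item 3: 3
  item 4: 4
  item 5: 3
  item 6: 1
Sum = 3 + 2 + 3 + 4 + 3 + 1 = 16

16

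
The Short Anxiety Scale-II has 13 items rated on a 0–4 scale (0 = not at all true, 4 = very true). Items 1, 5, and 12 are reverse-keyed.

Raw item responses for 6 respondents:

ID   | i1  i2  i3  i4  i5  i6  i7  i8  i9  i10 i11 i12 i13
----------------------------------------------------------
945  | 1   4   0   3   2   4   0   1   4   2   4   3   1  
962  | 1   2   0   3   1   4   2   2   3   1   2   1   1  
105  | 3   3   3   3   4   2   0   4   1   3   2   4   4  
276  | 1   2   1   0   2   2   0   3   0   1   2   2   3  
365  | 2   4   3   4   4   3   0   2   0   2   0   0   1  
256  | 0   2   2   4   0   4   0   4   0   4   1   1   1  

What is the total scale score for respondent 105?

26

Respondent 105 raw: 3, 3, 3, 3, 4, 2, 0, 4, 1, 3, 2, 4, 4.
Reverse-coded (reversed = (0+4) − raw = 4 − raw):
  item 1: 4 − 3 = 1
  item 2: 3
  item 3: 3
  item 4: 3
  item 5: 4 − 4 = 0
  item 6: 2
  item 7: 0
  item 8: 4
  item 9: 1
  item 10: 3
  item 11: 2
  item 12: 4 − 4 = 0
  item 13: 4
Sum = 1 + 3 + 3 + 3 + 0 + 2 + 0 + 4 + 1 + 3 + 2 + 0 + 4 = 26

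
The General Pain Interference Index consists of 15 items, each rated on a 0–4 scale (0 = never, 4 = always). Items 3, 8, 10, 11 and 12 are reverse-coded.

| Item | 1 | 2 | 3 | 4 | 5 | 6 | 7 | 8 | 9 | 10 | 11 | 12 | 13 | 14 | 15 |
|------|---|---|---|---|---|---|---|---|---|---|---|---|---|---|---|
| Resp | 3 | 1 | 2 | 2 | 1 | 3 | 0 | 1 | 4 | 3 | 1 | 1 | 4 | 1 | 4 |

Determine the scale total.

35

Reversing items 3, 8, 10, 11, & 12 with 4 − raw:
Total = 3 + 1 + (4−2) + 2 + 1 + 3 + 0 + (4−1) + 4 + (4−3) + (4−1) + (4−1) + 4 + 1 + 4
      = 3 + 1 + 2 + 2 + 1 + 3 + 0 + 3 + 4 + 1 + 3 + 3 + 4 + 1 + 4 = 35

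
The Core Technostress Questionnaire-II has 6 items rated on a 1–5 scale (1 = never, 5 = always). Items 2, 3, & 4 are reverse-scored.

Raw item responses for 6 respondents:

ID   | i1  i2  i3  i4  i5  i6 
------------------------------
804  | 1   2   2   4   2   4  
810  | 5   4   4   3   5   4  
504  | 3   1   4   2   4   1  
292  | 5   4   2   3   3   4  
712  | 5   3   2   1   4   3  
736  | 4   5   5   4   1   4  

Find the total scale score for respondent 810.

Respondent 810 raw: 5, 4, 4, 3, 5, 4.
Reverse-coded (reverse-coded value = 6 − response):
  item 1: 5
  item 2: 6 − 4 = 2
  item 3: 6 − 4 = 2
  item 4: 6 − 3 = 3
  item 5: 5
  item 6: 4
Sum = 5 + 2 + 2 + 3 + 5 + 4 = 21

21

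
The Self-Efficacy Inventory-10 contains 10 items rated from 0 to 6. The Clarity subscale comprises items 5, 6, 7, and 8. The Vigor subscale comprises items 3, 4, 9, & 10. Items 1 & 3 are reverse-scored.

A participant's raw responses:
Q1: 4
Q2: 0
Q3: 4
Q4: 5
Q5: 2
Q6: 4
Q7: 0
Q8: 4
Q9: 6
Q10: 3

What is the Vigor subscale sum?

16

Vigor items: 3, 4, 9, 10.
Of these, item 3 is reverse-scored; reverse-coded value = 6 − response.
  item 3: 6 − 4 = 2
  item 4: 5
  item 9: 6
  item 10: 3
Sum = 2 + 5 + 6 + 3 = 16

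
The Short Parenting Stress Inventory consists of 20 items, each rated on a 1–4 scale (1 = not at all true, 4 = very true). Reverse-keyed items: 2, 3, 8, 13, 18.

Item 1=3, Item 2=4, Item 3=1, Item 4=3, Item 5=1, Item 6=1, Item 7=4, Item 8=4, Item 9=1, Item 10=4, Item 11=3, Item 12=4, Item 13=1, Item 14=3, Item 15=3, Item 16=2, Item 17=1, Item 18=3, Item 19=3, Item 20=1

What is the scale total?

Reverse-coded items (on a 1–4 scale, reversed = 5 − raw):
  item 2: 5 − 4 = 1
  item 3: 5 − 1 = 4
  item 8: 5 − 4 = 1
  item 13: 5 − 1 = 4
  item 18: 5 − 3 = 2
Scored responses: 3, 1, 4, 3, 1, 1, 4, 1, 1, 4, 3, 4, 4, 3, 3, 2, 1, 2, 3, 1
Total = 3 + 1 + 4 + 3 + 1 + 1 + 4 + 1 + 1 + 4 + 3 + 4 + 4 + 3 + 3 + 2 + 1 + 2 + 3 + 1 = 49

49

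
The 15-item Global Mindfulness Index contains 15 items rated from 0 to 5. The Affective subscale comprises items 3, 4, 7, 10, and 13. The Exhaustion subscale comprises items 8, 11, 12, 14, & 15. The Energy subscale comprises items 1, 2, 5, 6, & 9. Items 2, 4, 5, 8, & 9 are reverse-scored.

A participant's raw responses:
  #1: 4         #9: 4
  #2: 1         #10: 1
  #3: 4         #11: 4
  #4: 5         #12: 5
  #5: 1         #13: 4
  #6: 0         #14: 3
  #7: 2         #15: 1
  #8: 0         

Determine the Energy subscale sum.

13

Energy items: 1, 2, 5, 6, 9.
Of these, items 2, 5, and 9 are reverse-scored; reversed = (0+5) − raw = 5 − raw.
  item 1: 4
  item 2: 5 − 1 = 4
  item 5: 5 − 1 = 4
  item 6: 0
  item 9: 5 − 4 = 1
Sum = 4 + 4 + 4 + 0 + 1 = 13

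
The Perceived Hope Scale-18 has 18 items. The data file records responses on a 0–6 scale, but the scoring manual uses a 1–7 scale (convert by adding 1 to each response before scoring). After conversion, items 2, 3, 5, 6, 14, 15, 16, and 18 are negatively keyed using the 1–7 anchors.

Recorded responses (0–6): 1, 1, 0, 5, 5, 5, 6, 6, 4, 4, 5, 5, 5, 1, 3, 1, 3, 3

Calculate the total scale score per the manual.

Convert to 1–7: 2, 2, 1, 6, 6, 6, 7, 7, 5, 5, 6, 6, 6, 2, 4, 2, 4, 4
Reverse-coded (on a 1–7 scale, reversed = 8 − raw):
  item 2: 8 − 2 = 6
  item 3: 8 − 1 = 7
  item 5: 8 − 6 = 2
  item 6: 8 − 6 = 2
  item 14: 8 − 2 = 6
  item 15: 8 − 4 = 4
  item 16: 8 − 2 = 6
  item 18: 8 − 4 = 4
Scored: 2, 6, 7, 6, 2, 2, 7, 7, 5, 5, 6, 6, 6, 6, 4, 6, 4, 4
Total = 91

91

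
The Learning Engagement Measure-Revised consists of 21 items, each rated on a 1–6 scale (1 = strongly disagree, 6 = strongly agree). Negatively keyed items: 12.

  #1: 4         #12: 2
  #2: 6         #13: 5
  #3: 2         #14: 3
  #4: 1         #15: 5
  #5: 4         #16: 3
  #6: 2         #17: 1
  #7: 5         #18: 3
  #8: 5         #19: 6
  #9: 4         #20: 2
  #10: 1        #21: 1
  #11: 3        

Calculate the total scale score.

71

Apply reverse scoring (reversed = (1+6) − raw = 7 − raw):
  item 12: 7 − 2 = 5
Scored responses: 4, 6, 2, 1, 4, 2, 5, 5, 4, 1, 3, 5, 5, 3, 5, 3, 1, 3, 6, 2, 1
Total = 4 + 6 + 2 + 1 + 4 + 2 + 5 + 5 + 4 + 1 + 3 + 5 + 5 + 3 + 5 + 3 + 1 + 3 + 6 + 2 + 1 = 71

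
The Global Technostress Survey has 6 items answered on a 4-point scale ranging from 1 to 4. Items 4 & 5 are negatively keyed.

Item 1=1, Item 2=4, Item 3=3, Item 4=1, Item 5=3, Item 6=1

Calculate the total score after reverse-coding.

15

Reverse-coded items (reverse-coded value = 5 − response):
  item 4: 5 − 1 = 4
  item 5: 5 − 3 = 2
Scored items: 1, 4, 3, 4, 2, 1
Total = 1 + 4 + 3 + 4 + 2 + 1 = 15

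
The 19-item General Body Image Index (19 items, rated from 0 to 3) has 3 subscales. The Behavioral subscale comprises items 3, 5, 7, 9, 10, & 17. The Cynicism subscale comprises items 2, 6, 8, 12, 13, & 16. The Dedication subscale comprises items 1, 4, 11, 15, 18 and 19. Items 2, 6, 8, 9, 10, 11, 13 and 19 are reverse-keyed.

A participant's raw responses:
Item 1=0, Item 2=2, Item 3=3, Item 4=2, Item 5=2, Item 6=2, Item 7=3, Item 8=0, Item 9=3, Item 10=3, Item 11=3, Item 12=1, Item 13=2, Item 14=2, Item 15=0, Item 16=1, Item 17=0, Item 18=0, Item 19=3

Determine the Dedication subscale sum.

2

Dedication items: 1, 4, 11, 15, 18, 19.
Of these, items 11 & 19 are reverse-keyed; on a 0–3 scale, reversed = 3 − raw.
  item 1: 0
  item 4: 2
  item 11: 3 − 3 = 0
  item 15: 0
  item 18: 0
  item 19: 3 − 3 = 0
Sum = 0 + 2 + 0 + 0 + 0 + 0 = 2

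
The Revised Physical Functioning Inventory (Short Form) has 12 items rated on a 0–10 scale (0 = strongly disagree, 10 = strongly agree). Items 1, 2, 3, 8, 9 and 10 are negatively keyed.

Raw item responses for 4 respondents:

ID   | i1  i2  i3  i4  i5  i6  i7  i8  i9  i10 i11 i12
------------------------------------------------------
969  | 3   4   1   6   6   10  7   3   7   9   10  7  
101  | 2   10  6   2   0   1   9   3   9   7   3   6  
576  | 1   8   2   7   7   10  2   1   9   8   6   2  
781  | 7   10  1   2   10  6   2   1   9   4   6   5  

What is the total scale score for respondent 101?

44

Respondent 101 raw: 2, 10, 6, 2, 0, 1, 9, 3, 9, 7, 3, 6.
Reverse-coded (on a 0–10 scale, reversed = 10 − raw):
  item 1: 10 − 2 = 8
  item 2: 10 − 10 = 0
  item 3: 10 − 6 = 4
  item 4: 2
  item 5: 0
  item 6: 1
  item 7: 9
  item 8: 10 − 3 = 7
  item 9: 10 − 9 = 1
  item 10: 10 − 7 = 3
  item 11: 3
  item 12: 6
Sum = 8 + 0 + 4 + 2 + 0 + 1 + 9 + 7 + 1 + 3 + 3 + 6 = 44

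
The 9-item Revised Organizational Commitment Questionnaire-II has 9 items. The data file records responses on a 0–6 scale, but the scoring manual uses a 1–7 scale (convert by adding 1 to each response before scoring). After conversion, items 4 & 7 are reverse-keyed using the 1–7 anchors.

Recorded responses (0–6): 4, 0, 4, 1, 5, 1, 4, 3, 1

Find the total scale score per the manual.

Convert to 1–7: 5, 1, 5, 2, 6, 2, 5, 4, 2
Reverse-coded (reverse-coded value = 8 − response):
  item 4: 8 − 2 = 6
  item 7: 8 − 5 = 3
Scored: 5, 1, 5, 6, 6, 2, 3, 4, 2
Total = 34

34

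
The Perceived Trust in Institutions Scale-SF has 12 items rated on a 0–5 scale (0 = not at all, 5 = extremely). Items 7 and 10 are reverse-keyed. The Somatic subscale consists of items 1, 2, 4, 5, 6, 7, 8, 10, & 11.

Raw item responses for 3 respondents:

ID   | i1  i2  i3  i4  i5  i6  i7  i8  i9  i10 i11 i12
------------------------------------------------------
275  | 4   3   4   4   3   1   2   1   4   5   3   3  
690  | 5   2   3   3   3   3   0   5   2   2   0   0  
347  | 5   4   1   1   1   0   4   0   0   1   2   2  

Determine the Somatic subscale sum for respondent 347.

18

Respondent 347 raw: 5, 4, 1, 1, 1, 0, 4, 0, 0, 1, 2, 2.
Somatic items: 1, 2, 4, 5, 6, 7, 8, 10, 11.
Reverse-coded (on a 0–5 scale, reversed = 5 − raw):
  item 1: 5
  item 2: 4
  item 4: 1
  item 5: 1
  item 6: 0
  item 7: 5 − 4 = 1
  item 8: 0
  item 10: 5 − 1 = 4
  item 11: 2
Sum = 5 + 4 + 1 + 1 + 0 + 1 + 0 + 4 + 2 = 18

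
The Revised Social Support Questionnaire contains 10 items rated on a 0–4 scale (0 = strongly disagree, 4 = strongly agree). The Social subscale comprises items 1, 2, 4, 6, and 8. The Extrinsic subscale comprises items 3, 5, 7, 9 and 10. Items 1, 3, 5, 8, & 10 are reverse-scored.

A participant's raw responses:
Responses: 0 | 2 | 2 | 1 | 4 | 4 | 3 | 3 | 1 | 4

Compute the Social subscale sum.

Social items: 1, 2, 4, 6, 8.
Of these, items 1 and 8 are reverse-scored; reverse-coded value = 4 − response.
  item 1: 4 − 0 = 4
  item 2: 2
  item 4: 1
  item 6: 4
  item 8: 4 − 3 = 1
Sum = 4 + 2 + 1 + 4 + 1 = 12

12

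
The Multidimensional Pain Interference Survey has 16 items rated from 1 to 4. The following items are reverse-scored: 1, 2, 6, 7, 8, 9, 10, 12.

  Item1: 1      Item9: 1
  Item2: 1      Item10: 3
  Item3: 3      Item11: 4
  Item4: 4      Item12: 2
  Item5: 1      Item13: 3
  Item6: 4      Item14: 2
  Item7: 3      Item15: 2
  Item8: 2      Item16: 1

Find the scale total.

43

Reverse-coded items (reversed = (1+4) − raw = 5 − raw):
  item 1: 5 − 1 = 4
  item 2: 5 − 1 = 4
  item 6: 5 − 4 = 1
  item 7: 5 − 3 = 2
  item 8: 5 − 2 = 3
  item 9: 5 − 1 = 4
  item 10: 5 − 3 = 2
  item 12: 5 − 2 = 3
Scored responses: 4, 4, 3, 4, 1, 1, 2, 3, 4, 2, 4, 3, 3, 2, 2, 1
Total = 4 + 4 + 3 + 4 + 1 + 1 + 2 + 3 + 4 + 2 + 4 + 3 + 3 + 2 + 2 + 1 = 43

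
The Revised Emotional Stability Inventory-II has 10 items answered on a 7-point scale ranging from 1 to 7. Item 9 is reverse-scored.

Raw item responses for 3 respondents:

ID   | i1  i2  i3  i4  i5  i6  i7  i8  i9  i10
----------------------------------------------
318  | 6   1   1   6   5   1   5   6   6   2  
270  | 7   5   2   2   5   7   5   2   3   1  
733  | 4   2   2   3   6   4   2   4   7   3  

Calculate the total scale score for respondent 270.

Respondent 270 raw: 7, 5, 2, 2, 5, 7, 5, 2, 3, 1.
Reverse-coded (reverse-coded value = 8 − response):
  item 1: 7
  item 2: 5
  item 3: 2
  item 4: 2
  item 5: 5
  item 6: 7
  item 7: 5
  item 8: 2
  item 9: 8 − 3 = 5
  item 10: 1
Sum = 7 + 5 + 2 + 2 + 5 + 7 + 5 + 2 + 5 + 1 = 41

41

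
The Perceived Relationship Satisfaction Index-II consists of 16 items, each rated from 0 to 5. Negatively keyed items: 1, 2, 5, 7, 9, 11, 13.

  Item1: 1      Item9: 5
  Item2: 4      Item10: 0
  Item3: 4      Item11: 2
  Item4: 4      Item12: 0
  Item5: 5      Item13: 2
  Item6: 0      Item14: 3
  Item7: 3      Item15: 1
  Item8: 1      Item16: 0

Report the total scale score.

Reversing items 1, 2, 5, 7, 9, 11, & 13 with 5 − raw:
Total = (5−1) + (5−4) + 4 + 4 + (5−5) + 0 + (5−3) + 1 + (5−5) + 0 + (5−2) + 0 + (5−2) + 3 + 1 + 0
      = 4 + 1 + 4 + 4 + 0 + 0 + 2 + 1 + 0 + 0 + 3 + 0 + 3 + 3 + 1 + 0 = 26

26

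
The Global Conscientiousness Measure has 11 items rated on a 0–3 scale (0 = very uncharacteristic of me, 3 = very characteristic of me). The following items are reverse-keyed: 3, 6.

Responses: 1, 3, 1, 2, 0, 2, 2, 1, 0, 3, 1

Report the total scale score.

16

Raw sum = 16. Reverse-keyed items: 3, 6; their raw sum = 3.
Each reversal replaces raw with 3 − raw, changing the total by 3 − 2·raw per item.
Total = 16 + 2·3 − 2·3 = 16 + 6 − 6 = 16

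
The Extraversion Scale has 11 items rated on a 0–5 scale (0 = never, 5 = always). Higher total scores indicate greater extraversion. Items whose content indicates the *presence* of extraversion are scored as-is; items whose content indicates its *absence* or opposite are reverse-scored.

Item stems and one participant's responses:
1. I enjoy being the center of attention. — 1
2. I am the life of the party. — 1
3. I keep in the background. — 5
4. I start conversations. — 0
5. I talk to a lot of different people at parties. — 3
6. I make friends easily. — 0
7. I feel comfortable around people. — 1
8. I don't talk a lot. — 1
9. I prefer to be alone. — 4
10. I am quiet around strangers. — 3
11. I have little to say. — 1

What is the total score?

17

Items 3, 8, 9, 10, 11 describe the absence/opposite of extraversion → reverse-score.
reversed = (0+5) − raw = 5 − raw.
  item 1: 1
  item 2: 1
  item 3: 5 − 5 = 0
  item 4: 0
  item 5: 3
  item 6: 0
  item 7: 1
  item 8: 5 − 1 = 4
  item 9: 5 − 4 = 1
  item 10: 5 − 3 = 2
  item 11: 5 − 1 = 4
Total = 1 + 1 + 0 + 0 + 3 + 0 + 1 + 4 + 1 + 2 + 4 = 17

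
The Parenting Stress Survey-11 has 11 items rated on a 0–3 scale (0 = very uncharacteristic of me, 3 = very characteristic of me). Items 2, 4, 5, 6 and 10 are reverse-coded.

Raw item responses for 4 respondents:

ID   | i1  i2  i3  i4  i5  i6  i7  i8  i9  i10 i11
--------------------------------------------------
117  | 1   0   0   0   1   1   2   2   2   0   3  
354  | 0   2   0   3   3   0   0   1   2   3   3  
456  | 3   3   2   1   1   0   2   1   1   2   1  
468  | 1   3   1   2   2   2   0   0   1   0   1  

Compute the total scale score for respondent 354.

10

Respondent 354 raw: 0, 2, 0, 3, 3, 0, 0, 1, 2, 3, 3.
Reverse-coded (reverse-coded value = 3 − response):
  item 1: 0
  item 2: 3 − 2 = 1
  item 3: 0
  item 4: 3 − 3 = 0
  item 5: 3 − 3 = 0
  item 6: 3 − 0 = 3
  item 7: 0
  item 8: 1
  item 9: 2
  item 10: 3 − 3 = 0
  item 11: 3
Sum = 0 + 1 + 0 + 0 + 0 + 3 + 0 + 1 + 2 + 0 + 3 = 10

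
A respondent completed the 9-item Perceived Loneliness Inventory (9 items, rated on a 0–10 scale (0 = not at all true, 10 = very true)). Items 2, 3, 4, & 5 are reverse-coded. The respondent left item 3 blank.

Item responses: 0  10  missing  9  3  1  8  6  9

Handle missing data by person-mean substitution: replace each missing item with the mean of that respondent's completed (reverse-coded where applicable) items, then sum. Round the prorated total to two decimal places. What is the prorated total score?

Reverse-coded (reverse-coded value = 10 − response):
  item 2: 10 − 10 = 0
  item 4: 10 − 9 = 1
  item 5: 10 − 3 = 7
Completed scored items (8 of 9): 0, 0, 1, 7, 1, 8, 6, 9; sum = 32.
Person mean = 32 / 8 ≈ 4.0000
Prorated total = (32 / 8) × 9 = 36.00 (to 2 dp)

36.00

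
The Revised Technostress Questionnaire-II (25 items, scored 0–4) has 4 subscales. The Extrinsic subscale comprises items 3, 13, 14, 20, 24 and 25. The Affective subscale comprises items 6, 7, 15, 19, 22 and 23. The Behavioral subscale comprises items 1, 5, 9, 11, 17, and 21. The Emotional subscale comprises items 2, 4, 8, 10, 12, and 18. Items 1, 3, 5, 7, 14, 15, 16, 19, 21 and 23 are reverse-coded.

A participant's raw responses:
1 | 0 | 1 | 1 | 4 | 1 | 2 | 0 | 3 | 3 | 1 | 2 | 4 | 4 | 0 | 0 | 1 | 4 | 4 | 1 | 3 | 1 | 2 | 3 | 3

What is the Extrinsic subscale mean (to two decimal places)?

2.33

Extrinsic items: 3, 13, 14, 20, 24, 25.
Of these, items 3 & 14 are reverse-coded; on a 0–4 scale, reversed = 4 − raw.
  item 3: 4 − 1 = 3
  item 13: 4
  item 14: 4 − 4 = 0
  item 20: 1
  item 24: 3
  item 25: 3
Sum = 3 + 4 + 0 + 1 + 3 + 3 = 14
Mean = 14 / 6 = 2.33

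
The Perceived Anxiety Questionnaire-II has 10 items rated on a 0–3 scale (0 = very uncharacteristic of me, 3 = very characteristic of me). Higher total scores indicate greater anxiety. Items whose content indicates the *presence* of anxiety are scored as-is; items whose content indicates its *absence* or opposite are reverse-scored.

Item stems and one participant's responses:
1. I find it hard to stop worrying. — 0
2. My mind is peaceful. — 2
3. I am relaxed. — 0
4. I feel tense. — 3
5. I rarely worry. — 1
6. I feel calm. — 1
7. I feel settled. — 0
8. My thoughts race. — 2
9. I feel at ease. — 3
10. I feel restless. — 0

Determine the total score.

Items 2, 3, 5, 6, 7, 9 describe the absence/opposite of anxiety → reverse-score.
reversed = (0+3) − raw = 3 − raw.
  item 1: 0
  item 2: 3 − 2 = 1
  item 3: 3 − 0 = 3
  item 4: 3
  item 5: 3 − 1 = 2
  item 6: 3 − 1 = 2
  item 7: 3 − 0 = 3
  item 8: 2
  item 9: 3 − 3 = 0
  item 10: 0
Total = 0 + 1 + 3 + 3 + 2 + 2 + 3 + 2 + 0 + 0 = 16

16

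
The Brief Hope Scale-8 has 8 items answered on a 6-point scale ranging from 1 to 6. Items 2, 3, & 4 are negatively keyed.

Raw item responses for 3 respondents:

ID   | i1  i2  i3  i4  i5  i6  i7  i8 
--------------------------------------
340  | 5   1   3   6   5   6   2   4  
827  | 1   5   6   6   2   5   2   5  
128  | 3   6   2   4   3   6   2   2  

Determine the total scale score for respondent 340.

Respondent 340 raw: 5, 1, 3, 6, 5, 6, 2, 4.
Reverse-coded (on a 1–6 scale, reversed = 7 − raw):
  item 1: 5
  item 2: 7 − 1 = 6
  item 3: 7 − 3 = 4
  item 4: 7 − 6 = 1
  item 5: 5
  item 6: 6
  item 7: 2
  item 8: 4
Sum = 5 + 6 + 4 + 1 + 5 + 6 + 2 + 4 = 33

33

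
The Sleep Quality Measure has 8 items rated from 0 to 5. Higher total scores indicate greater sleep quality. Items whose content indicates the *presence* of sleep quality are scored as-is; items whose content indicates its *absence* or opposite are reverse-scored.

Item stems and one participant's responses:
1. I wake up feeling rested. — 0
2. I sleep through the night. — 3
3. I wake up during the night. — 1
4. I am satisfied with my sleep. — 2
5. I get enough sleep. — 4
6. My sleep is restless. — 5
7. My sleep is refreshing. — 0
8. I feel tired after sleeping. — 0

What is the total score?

18

Items 3, 6, 8 describe the absence/opposite of sleep quality → reverse-score.
reversed = (0+5) − raw = 5 − raw.
  item 1: 0
  item 2: 3
  item 3: 5 − 1 = 4
  item 4: 2
  item 5: 4
  item 6: 5 − 5 = 0
  item 7: 0
  item 8: 5 − 0 = 5
Total = 0 + 3 + 4 + 2 + 4 + 0 + 0 + 5 = 18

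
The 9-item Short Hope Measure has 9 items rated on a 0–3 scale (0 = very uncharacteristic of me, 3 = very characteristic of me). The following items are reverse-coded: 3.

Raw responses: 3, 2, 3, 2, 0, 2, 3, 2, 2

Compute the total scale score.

16

Reversing item 3 with 3 − raw:
Total = 3 + 2 + (3−3) + 2 + 0 + 2 + 3 + 2 + 2
      = 3 + 2 + 0 + 2 + 0 + 2 + 3 + 2 + 2 = 16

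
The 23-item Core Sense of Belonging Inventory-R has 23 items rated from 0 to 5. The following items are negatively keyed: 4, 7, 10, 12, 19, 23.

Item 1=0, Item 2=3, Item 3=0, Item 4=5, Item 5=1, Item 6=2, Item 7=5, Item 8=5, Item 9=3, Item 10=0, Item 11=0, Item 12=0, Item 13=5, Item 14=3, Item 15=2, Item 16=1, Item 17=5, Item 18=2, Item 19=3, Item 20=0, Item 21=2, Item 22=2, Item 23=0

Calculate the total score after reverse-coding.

Reversing items 4, 7, 10, 12, 19, and 23 with 5 − raw:
Total = 0 + 3 + 0 + (5−5) + 1 + 2 + (5−5) + 5 + 3 + (5−0) + 0 + (5−0) + 5 + 3 + 2 + 1 + 5 + 2 + (5−3) + 0 + 2 + 2 + (5−0)
      = 0 + 3 + 0 + 0 + 1 + 2 + 0 + 5 + 3 + 5 + 0 + 5 + 5 + 3 + 2 + 1 + 5 + 2 + 2 + 0 + 2 + 2 + 5 = 53

53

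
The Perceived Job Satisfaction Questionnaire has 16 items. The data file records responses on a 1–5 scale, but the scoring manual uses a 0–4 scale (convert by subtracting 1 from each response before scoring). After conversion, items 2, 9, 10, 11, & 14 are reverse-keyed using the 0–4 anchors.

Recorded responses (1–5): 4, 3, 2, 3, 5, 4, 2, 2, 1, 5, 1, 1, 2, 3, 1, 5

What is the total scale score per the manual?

32

Convert to 0–4: 3, 2, 1, 2, 4, 3, 1, 1, 0, 4, 0, 0, 1, 2, 0, 4
Reverse-coded (reverse-coded value = 4 − response):
  item 2: 4 − 2 = 2
  item 9: 4 − 0 = 4
  item 10: 4 − 4 = 0
  item 11: 4 − 0 = 4
  item 14: 4 − 2 = 2
Scored: 3, 2, 1, 2, 4, 3, 1, 1, 4, 0, 4, 0, 1, 2, 0, 4
Total = 32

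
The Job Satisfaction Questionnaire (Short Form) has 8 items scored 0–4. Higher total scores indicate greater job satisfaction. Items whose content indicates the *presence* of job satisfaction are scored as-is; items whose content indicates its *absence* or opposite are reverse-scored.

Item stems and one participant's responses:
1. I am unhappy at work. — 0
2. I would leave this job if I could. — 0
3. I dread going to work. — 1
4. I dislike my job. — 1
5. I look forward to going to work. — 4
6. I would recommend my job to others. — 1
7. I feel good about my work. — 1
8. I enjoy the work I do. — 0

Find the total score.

20

Items 1, 2, 3, 4 describe the absence/opposite of job satisfaction → reverse-score.
reversed = (0+4) − raw = 4 − raw.
  item 1: 4 − 0 = 4
  item 2: 4 − 0 = 4
  item 3: 4 − 1 = 3
  item 4: 4 − 1 = 3
  item 5: 4
  item 6: 1
  item 7: 1
  item 8: 0
Total = 4 + 4 + 3 + 3 + 4 + 1 + 1 + 0 = 20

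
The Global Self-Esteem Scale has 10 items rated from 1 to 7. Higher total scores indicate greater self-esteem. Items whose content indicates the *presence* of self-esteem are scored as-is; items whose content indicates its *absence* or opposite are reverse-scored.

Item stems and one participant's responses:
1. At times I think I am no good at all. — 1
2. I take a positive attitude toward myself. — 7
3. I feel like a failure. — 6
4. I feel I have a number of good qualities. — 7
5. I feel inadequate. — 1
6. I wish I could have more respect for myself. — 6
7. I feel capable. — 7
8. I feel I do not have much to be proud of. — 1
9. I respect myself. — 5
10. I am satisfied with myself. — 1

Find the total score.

Items 1, 3, 5, 6, 8 describe the absence/opposite of self-esteem → reverse-score.
reversed = (1+7) − raw = 8 − raw.
  item 1: 8 − 1 = 7
  item 2: 7
  item 3: 8 − 6 = 2
  item 4: 7
  item 5: 8 − 1 = 7
  item 6: 8 − 6 = 2
  item 7: 7
  item 8: 8 − 1 = 7
  item 9: 5
  item 10: 1
Total = 7 + 7 + 2 + 7 + 7 + 2 + 7 + 7 + 5 + 1 = 52

52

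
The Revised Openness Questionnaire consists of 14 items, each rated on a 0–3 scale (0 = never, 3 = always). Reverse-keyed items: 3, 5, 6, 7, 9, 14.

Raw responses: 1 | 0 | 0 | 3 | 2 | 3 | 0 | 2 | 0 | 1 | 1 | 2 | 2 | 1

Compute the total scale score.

Apply reverse scoring (on a 0–3 scale, reversed = 3 − raw):
  item 3: 3 − 0 = 3
  item 5: 3 − 2 = 1
  item 6: 3 − 3 = 0
  item 7: 3 − 0 = 3
  item 9: 3 − 0 = 3
  item 14: 3 − 1 = 2
After reverse-coding: 1, 0, 3, 3, 1, 0, 3, 2, 3, 1, 1, 2, 2, 2
Total = 1 + 0 + 3 + 3 + 1 + 0 + 3 + 2 + 3 + 1 + 1 + 2 + 2 + 2 = 24

24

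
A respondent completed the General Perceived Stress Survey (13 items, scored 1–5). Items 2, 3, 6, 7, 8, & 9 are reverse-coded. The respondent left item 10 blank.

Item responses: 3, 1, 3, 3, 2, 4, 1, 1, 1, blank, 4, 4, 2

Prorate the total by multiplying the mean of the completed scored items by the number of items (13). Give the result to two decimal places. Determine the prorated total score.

46.58

Reverse-coded (reversed = (1+5) − raw = 6 − raw):
  item 2: 6 − 1 = 5
  item 3: 6 − 3 = 3
  item 6: 6 − 4 = 2
  item 7: 6 − 1 = 5
  item 8: 6 − 1 = 5
  item 9: 6 − 1 = 5
Completed scored items (12 of 13): 3, 5, 3, 3, 2, 2, 5, 5, 5, 4, 4, 2; sum = 43.
Person mean = 43 / 12 ≈ 3.5833
Prorated total = (43 / 12) × 13 = 46.58 (to 2 dp)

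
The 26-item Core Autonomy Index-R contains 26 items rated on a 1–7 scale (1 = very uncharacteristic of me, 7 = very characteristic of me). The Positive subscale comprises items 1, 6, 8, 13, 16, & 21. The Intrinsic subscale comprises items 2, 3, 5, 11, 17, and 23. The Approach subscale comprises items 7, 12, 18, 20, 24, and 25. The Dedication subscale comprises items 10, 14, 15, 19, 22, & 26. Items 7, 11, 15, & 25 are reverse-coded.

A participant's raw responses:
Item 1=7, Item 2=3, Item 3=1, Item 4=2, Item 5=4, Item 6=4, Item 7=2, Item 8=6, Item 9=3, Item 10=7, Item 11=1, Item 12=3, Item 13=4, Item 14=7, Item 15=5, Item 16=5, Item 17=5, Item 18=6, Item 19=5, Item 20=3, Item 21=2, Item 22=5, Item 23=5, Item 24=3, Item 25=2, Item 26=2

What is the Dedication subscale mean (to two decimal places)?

Dedication items: 10, 14, 15, 19, 22, 26.
Of these, item 15 is reverse-coded; reversed = (1+7) − raw = 8 − raw.
  item 10: 7
  item 14: 7
  item 15: 8 − 5 = 3
  item 19: 5
  item 22: 5
  item 26: 2
Sum = 7 + 7 + 3 + 5 + 5 + 2 = 29
Mean = 29 / 6 = 4.83

4.83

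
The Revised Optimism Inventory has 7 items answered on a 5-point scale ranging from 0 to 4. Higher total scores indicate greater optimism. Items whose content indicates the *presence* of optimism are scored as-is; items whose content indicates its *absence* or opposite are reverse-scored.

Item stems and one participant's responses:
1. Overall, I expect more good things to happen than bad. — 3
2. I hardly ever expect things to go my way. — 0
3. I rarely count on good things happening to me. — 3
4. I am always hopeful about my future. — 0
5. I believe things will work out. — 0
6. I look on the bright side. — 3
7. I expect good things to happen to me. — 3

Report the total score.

Items 2, 3 describe the absence/opposite of optimism → reverse-score.
on a 0–4 scale, reversed = 4 − raw.
  item 1: 3
  item 2: 4 − 0 = 4
  item 3: 4 − 3 = 1
  item 4: 0
  item 5: 0
  item 6: 3
  item 7: 3
Total = 3 + 4 + 1 + 0 + 0 + 3 + 3 = 14

14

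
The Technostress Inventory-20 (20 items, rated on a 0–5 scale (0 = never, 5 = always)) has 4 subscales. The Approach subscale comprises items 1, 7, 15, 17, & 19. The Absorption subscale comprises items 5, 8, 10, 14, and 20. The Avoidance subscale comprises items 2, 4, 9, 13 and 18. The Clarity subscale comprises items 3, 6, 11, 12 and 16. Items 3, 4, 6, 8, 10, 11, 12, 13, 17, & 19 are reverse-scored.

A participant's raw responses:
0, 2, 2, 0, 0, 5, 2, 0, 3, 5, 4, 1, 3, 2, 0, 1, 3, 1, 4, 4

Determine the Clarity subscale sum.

Clarity items: 3, 6, 11, 12, 16.
Of these, items 3, 6, 11 and 12 are reverse-scored; on a 0–5 scale, reversed = 5 − raw.
  item 3: 5 − 2 = 3
  item 6: 5 − 5 = 0
  item 11: 5 − 4 = 1
  item 12: 5 − 1 = 4
  item 16: 1
Sum = 3 + 0 + 1 + 4 + 1 = 9

9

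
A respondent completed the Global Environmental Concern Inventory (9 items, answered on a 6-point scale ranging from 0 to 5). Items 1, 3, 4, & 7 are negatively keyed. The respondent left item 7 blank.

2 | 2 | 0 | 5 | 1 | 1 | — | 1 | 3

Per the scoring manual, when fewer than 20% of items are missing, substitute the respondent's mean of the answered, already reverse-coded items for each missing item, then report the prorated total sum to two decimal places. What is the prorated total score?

Reverse-coded (on a 0–5 scale, reversed = 5 − raw):
  item 1: 5 − 2 = 3
  item 3: 5 − 0 = 5
  item 4: 5 − 5 = 0
Completed scored items (8 of 9): 3, 2, 5, 0, 1, 1, 1, 3; sum = 16.
Person mean = 16 / 8 ≈ 2.0000
Prorated total = (16 / 8) × 9 = 18.00 (to 2 dp)

18.00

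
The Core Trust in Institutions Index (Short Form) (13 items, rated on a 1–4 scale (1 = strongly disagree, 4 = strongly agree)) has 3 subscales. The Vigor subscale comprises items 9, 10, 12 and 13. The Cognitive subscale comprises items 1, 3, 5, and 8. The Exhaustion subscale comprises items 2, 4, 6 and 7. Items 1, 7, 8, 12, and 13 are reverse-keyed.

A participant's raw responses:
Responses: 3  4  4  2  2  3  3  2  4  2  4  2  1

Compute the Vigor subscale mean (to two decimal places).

Vigor items: 9, 10, 12, 13.
Of these, items 12 & 13 are reverse-keyed; reverse-coded value = 5 − response.
  item 9: 4
  item 10: 2
  item 12: 5 − 2 = 3
  item 13: 5 − 1 = 4
Sum = 4 + 2 + 3 + 4 = 13
Mean = 13 / 4 = 3.25

3.25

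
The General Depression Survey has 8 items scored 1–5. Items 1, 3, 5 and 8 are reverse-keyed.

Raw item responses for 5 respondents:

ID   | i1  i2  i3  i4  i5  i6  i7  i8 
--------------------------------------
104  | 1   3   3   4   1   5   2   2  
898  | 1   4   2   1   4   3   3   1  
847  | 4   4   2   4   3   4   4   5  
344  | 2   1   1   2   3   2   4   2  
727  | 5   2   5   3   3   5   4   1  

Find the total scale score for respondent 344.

Respondent 344 raw: 2, 1, 1, 2, 3, 2, 4, 2.
Reverse-coded (reversed = (1+5) − raw = 6 − raw):
  item 1: 6 − 2 = 4
  item 2: 1
  item 3: 6 − 1 = 5
  item 4: 2
  item 5: 6 − 3 = 3
  item 6: 2
  item 7: 4
  item 8: 6 − 2 = 4
Sum = 4 + 1 + 5 + 2 + 3 + 2 + 4 + 4 = 25

25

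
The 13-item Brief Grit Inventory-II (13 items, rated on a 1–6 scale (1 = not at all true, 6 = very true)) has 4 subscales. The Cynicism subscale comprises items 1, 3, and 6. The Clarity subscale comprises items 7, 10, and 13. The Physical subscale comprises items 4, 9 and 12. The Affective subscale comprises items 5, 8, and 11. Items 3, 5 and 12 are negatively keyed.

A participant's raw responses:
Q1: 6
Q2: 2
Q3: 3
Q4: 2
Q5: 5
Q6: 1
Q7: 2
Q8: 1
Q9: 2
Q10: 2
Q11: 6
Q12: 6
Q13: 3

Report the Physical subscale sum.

Physical items: 4, 9, 12.
Of these, item 12 is negatively keyed; reversed = (1+6) − raw = 7 − raw.
  item 4: 2
  item 9: 2
  item 12: 7 − 6 = 1
Sum = 2 + 2 + 1 = 5

5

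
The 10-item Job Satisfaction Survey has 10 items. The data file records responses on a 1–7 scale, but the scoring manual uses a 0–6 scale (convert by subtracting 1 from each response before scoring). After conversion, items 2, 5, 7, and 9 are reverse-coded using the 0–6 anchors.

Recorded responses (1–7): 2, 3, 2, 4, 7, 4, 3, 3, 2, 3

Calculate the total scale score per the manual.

25

Convert to 0–6: 1, 2, 1, 3, 6, 3, 2, 2, 1, 2
Reverse-coded (reverse-coded value = 6 − response):
  item 2: 6 − 2 = 4
  item 5: 6 − 6 = 0
  item 7: 6 − 2 = 4
  item 9: 6 − 1 = 5
Scored: 1, 4, 1, 3, 0, 3, 4, 2, 5, 2
Total = 25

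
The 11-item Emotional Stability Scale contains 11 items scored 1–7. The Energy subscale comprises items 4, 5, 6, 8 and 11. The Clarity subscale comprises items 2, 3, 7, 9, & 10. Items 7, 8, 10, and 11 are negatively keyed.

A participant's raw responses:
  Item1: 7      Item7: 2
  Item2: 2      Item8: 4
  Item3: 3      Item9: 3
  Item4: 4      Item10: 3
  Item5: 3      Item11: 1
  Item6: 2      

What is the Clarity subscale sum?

Clarity items: 2, 3, 7, 9, 10.
Of these, items 7 and 10 are negatively keyed; on a 1–7 scale, reversed = 8 − raw.
  item 2: 2
  item 3: 3
  item 7: 8 − 2 = 6
  item 9: 3
  item 10: 8 − 3 = 5
Sum = 2 + 3 + 6 + 3 + 5 = 19

19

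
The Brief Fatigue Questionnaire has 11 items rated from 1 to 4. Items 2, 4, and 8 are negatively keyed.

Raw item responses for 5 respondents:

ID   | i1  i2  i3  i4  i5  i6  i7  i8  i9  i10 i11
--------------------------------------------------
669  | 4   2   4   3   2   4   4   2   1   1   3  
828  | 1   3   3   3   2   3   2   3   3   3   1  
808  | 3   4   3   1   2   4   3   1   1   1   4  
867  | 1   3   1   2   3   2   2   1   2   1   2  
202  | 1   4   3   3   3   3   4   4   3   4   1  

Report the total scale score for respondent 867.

Respondent 867 raw: 1, 3, 1, 2, 3, 2, 2, 1, 2, 1, 2.
Reverse-coded (on a 1–4 scale, reversed = 5 − raw):
  item 1: 1
  item 2: 5 − 3 = 2
  item 3: 1
  item 4: 5 − 2 = 3
  item 5: 3
  item 6: 2
  item 7: 2
  item 8: 5 − 1 = 4
  item 9: 2
  item 10: 1
  item 11: 2
Sum = 1 + 2 + 1 + 3 + 3 + 2 + 2 + 4 + 2 + 1 + 2 = 23

23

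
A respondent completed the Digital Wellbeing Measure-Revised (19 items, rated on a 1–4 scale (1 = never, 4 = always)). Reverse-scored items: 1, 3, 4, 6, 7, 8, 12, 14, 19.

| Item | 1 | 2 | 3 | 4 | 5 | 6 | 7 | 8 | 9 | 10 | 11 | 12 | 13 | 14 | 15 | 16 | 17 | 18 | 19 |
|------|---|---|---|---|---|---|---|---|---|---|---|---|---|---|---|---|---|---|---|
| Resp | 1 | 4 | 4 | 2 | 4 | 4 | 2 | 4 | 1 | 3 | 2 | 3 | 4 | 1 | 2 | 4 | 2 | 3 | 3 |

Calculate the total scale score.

Reverse-coded items (reverse-coded value = 5 − response):
  item 1: 5 − 1 = 4
  item 3: 5 − 4 = 1
  item 4: 5 − 2 = 3
  item 6: 5 − 4 = 1
  item 7: 5 − 2 = 3
  item 8: 5 − 4 = 1
  item 12: 5 − 3 = 2
  item 14: 5 − 1 = 4
  item 19: 5 − 3 = 2
Scored items: 4, 4, 1, 3, 4, 1, 3, 1, 1, 3, 2, 2, 4, 4, 2, 4, 2, 3, 2
Total = 4 + 4 + 1 + 3 + 4 + 1 + 3 + 1 + 1 + 3 + 2 + 2 + 4 + 4 + 2 + 4 + 2 + 3 + 2 = 50

50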